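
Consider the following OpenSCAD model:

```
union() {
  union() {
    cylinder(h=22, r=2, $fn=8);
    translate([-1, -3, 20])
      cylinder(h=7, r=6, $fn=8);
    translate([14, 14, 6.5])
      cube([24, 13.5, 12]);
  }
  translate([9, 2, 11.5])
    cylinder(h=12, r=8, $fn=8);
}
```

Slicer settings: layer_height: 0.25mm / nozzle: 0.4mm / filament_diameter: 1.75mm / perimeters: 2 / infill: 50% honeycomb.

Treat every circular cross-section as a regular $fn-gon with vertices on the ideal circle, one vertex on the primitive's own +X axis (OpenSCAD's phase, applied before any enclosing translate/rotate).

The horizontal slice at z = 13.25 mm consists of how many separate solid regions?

At z = 13.25 mm: the r=2 cylinder contributes a regular 8-gon of circumradius 2; the cylinder at (-1, -3) is absent (z outside [20, 27]); the cube at (14, 14) is present — its section is the full 24×13.5 rectangle; Combining (union): the 2 present regions are separate (no shared area or edge), so areas and boundary lengths simply add and each stays a separate island — 2 connected regions; the cylinder at (9, 2): section is a regular 8-gon, circumradius r=8; Taking the union: the regions partially overlap (shared area 0.27 mm²), so overlapping operands fuse into one piece — 2 connected regions. The result has 2 disconnected regions.

2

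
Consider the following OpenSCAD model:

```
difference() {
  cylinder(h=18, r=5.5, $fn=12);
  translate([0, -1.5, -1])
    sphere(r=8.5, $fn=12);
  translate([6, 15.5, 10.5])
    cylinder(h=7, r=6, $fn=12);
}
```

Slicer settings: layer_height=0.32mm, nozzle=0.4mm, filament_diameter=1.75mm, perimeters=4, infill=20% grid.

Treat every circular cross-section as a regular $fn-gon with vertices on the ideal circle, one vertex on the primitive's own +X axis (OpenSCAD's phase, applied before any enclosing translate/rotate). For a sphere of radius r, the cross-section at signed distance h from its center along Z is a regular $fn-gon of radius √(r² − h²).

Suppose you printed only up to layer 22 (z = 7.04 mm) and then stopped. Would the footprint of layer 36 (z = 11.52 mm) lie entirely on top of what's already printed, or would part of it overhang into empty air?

part overhangs

Compare the two slices. At z = 7.04: the cylinder: section is a regular 12-gon, circumradius r=5.5 (area = (12/2)·5.500²·sin(360°/12) = 90.75 mm²); the r=8.5 sphere at (0, -1.5) slices to a regular 12-gon of circumradius 2.758 (√(r²−h²) with h=8.04 from center) (area = (12/2)·2.758²·sin(360°/12) = 22.83 mm²); the cylinder at (6, 15.5) is not intersected at this z (z outside [10.5, 17.5]); Taking the first minus the rest: starting from the r=5.5 cylinder (90.75 mm²), the r=8.5 sphere at (0, -1.5) lies wholly inside it (removes its full 22.83 mm² and its 17.13 mm outline becomes a hole wall) — area = 67.92 mm². At z = 11.52: the r=5.5 cylinder contributes a regular 12-gon of circumradius 5.5 (area = (12/2)·5.500²·sin(360°/12) = 90.75 mm²); the sphere at (0, -1.5) is not intersected at this z (|z−center|=12.520 > r=8.5); the cylinder at (6, 15.5): section is a regular 12-gon, circumradius r=6 (area = (12/2)·6.000²·sin(360°/12) = 108.00 mm²); Subtracting the remaining from the first: starting from the r=5.5 cylinder (90.75 mm²), the r=6 cylinder at (6, 15.5) misses the remaining region (no effect) — area = 90.75 mm². Checking containment: at z = 11.52 the cross-section extends beyond the z = 7.04 cross-section by about 22.83 mm².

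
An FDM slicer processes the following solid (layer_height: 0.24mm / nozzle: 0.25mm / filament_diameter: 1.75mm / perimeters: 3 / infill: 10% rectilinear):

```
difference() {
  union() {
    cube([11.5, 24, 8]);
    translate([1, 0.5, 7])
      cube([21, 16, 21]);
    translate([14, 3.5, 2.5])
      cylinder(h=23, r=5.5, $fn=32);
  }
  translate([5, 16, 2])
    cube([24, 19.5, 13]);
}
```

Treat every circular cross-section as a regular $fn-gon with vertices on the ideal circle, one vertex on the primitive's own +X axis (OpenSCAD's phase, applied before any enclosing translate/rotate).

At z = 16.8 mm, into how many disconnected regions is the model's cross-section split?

1

At z = 16.8 mm: the cube is absent (z outside [0, 8]); the cube at (1, 0.5) is present — its section is the full 21×16 rectangle; the r=5.5 cylinder at (14, 3.5) contributes a regular 32-gon of circumradius 5.5; Merging all regions: the regions partially overlap (shared area 78.38 mm²), so overlapping operands fuse into one piece — 1 connected region; the cube at (5, 16) does not reach this height (z outside [2, 15]); Taking the first minus the rest: none of the subtracted shapes is present at this height, so the result so far is unchanged — 1 connected region. The result has 1 disconnected region.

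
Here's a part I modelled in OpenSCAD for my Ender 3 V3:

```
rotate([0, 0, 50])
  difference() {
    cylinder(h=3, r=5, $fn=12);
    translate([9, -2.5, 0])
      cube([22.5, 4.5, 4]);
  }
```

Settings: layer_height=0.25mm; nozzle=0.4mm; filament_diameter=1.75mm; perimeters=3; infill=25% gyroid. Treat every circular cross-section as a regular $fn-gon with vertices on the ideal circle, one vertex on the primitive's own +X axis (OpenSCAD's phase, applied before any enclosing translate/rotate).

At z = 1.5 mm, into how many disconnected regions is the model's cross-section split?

1

At z = 1.5 mm: the r=5 cylinder gives a regular 12-gon of circumradius 5 (constant along its height); the cube at (9, -2.5) (footprint 22.5×4.5) is included at this height; Taking the first minus the rest: starting from the r=5 cylinder, the 22.5×4.5 cube at (9, -2.5) misses the remaining region (no effect) — 1 connected region; (whole slice rotated 50° about Z — lengths, areas and connectivity unchanged). The result has 1 disconnected region.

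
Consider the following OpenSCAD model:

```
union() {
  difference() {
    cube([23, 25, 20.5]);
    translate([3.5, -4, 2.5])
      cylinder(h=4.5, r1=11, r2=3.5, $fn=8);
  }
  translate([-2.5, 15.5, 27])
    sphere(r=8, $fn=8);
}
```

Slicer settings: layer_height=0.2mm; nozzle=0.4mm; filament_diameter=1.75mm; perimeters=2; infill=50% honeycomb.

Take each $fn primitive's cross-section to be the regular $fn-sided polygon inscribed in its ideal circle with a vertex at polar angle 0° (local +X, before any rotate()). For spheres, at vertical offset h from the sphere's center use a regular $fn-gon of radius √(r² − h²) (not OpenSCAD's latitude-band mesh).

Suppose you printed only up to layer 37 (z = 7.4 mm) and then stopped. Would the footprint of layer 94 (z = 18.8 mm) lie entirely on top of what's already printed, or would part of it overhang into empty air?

Compare the two slices. At z = 7.4: the cube is present — its section is the full 23×25 rectangle (area 575.00 mm²); the cone at (3.5, -4) does not reach this height (z outside [2.5, 7]); Subtracting the remaining from the first: none of the subtracted shapes is present at this height, so the 23×25 cube is unchanged — area = 575.00 mm²; the sphere at (-2.5, 15.5) is absent (|z−center|=19.600 > r=8); Taking the union: only that combined region is present, so the union is just that shape — area = 575.00 mm². At z = 18.8: the cube is present — its section is the full 23×25 rectangle (area 575.00 mm²); the cone at (3.5, -4) is not intersected at this z (z outside [2.5, 7]); Subtracting the remaining from the first: none of the subtracted shapes is present at this height, so the 23×25 cube is unchanged — area = 575.00 mm²; the sphere at (-2.5, 15.5) is absent (|z−center|=8.200 > r=8); Merging all regions: only that combined region is present, so the union is just that shape — area = 575.00 mm². Checking containment: the cross-section at z = 18.8 is a subset of the cross-section at z = 7.4.

entirely on top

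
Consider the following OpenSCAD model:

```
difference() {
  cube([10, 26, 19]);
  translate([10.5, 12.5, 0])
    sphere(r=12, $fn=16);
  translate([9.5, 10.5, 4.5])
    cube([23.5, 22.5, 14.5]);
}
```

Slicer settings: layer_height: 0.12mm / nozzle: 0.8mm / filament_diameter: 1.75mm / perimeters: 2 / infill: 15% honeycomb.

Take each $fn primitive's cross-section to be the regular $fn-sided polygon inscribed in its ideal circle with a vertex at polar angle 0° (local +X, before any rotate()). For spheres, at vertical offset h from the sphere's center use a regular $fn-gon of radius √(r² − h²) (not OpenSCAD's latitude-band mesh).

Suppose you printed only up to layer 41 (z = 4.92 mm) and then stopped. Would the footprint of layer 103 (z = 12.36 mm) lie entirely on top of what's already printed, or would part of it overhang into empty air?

part overhangs

Compare the two slices. At z = 4.92: the cube is present — its section is the full 10×26 rectangle (area 260.00 mm²); the r=12 sphere at (10.5, 12.5) slices to a regular 16-gon of circumradius 10.945 (√(r²−h²) with h=4.92 from center) (area = (16/2)·10.945²·sin(360°/16) = 366.74 mm²); the cube at (9.5, 10.5) (footprint 23.5×22.5) is included at this height (area 528.75 mm²); Subtracting the remaining from the first: starting from the 10×26 cube (260.00 mm²), the r=12 sphere at (10.5, 12.5) partially overlaps it — only the 171.48 mm² overlap (of its 366.74 mm²) is removed, clipping the outline; the 23.5×22.5 cube at (9.5, 10.5) partially overlaps it — only the 1.35 mm² overlap (of its 528.75 mm²) is removed, clipping the outline — area = 87.17 mm². At z = 12.36: the 10×26 cube contributes its full rectangle (area 260.00 mm²); the sphere at (10.5, 12.5) is absent (|z−center|=12.360 > r=12); the cube at (9.5, 10.5) (footprint 23.5×22.5) is included at this height (area 528.75 mm²); Taking the first minus the rest: starting from the 10×26 cube (260.00 mm²), the 23.5×22.5 cube at (9.5, 10.5) partially overlaps it — only the 7.75 mm² overlap (of its 528.75 mm²) is removed, clipping the outline — area = 252.25 mm². Checking containment: at z = 12.36 the cross-section extends beyond the z = 4.92 cross-section by about 165.08 mm².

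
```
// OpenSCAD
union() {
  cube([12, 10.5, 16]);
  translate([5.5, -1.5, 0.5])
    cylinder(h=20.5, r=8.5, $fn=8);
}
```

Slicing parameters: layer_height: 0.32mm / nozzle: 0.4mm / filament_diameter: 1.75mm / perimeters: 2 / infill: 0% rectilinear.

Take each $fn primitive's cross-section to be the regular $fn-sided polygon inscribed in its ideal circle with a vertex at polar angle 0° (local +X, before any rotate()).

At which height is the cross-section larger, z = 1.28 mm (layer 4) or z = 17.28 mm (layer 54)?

Layer 4 (z = 1.28): the cube is present — its section is the full 12×10.5 rectangle (area 126.00 mm²); the r=8.5 cylinder at (5.5, -1.5) gives a regular 8-gon of circumradius 8.5 (constant along its height) (area = (8/2)·8.500²·sin(360°/8) = 204.35 mm²); Taking the union: the regions partially overlap — summed areas 330.35 mm² minus the doubly-counted overlap 68.75 mm² gives 261.61 mm² — area = 261.61 mm². So its area = 261.61 mm². Layer 54 (z = 17.28): the cube is absent (z outside [0, 16]); the r=8.5 cylinder at (5.5, -1.5) contributes a regular 8-gon of circumradius 8.5 (area = (8/2)·8.500²·sin(360°/8) = 204.35 mm²); Combining (union): only the r=8.5 cylinder at (5.5, -1.5) is present, so the union is just that shape — area = 204.35 mm². So its area = 204.35 mm². Layer 4 is larger (261.61 vs 204.35 mm²).

layer 4 (z = 1.28 mm)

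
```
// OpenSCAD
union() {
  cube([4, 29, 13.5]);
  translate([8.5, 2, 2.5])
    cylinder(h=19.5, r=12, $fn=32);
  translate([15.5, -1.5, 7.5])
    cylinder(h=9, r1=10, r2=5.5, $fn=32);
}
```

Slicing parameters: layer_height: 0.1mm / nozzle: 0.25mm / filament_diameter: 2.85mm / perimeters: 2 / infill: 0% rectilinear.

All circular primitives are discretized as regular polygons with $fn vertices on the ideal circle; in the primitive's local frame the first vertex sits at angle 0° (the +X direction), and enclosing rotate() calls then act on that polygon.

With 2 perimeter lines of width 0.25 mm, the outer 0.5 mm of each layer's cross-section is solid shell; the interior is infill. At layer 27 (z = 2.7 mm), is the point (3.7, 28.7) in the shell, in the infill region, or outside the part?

shell

At z = 2.7 mm: the cube is present — its section is the full 4×29 rectangle; the cylinder at (8.5, 2): section is a regular 32-gon, circumradius r=12; the cone at (15.5, -1.5) does not reach this height (z outside [7.5, 16.5]); Combining (union): the regions partially overlap (shared area 47.79 mm²), so overlapping operands fuse into one piece — 1 connected region. Overall, the cross-section is a single solid region. The nearest boundary edge runs (4.00, 29.00)→(4.00, 13.11); distance from the point to it = 0.30 mm. The point is inside the cross-section, 0.30 mm from the nearest boundary — within the 0.5 mm shell band (2 × 0.25).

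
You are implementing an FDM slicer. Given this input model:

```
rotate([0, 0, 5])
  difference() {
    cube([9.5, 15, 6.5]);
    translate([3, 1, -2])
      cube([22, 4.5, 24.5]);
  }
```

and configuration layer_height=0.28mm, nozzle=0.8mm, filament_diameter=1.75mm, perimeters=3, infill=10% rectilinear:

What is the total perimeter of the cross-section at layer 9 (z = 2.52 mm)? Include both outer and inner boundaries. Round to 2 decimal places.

62.00 mm

At z = 2.52 mm: the cube (footprint 9.5×15) is included at this height (perimeter 49.00 mm); the cube at (3, 1) is present — its section is the full 22×4.5 rectangle (perimeter 53.00 mm); After the difference (first − rest): starting from the 9.5×15 cube, the 22×4.5 cube at (3, 1) partially overlaps it — only the 29.25 mm² overlap (of its 99.00 mm²) is removed, clipping the outline — boundary = 62.00 mm; (whole slice rotated 5° about Z — lengths, areas and connectivity unchanged). Overall, the cross-section is a single solid region. Total boundary length (outer) = 62.00 mm.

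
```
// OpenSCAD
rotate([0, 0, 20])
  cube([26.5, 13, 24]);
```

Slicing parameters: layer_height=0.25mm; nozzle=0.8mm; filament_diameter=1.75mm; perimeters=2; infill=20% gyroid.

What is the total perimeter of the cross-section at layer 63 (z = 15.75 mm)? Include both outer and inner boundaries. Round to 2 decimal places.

79.00 mm

At z = 15.75 mm: the cube is present — its section is the full 26.5×13 rectangle (perimeter 79.00 mm); (whole slice rotated 20° about Z — lengths, areas and connectivity unchanged). Overall, the cross-section is a single solid region. Total boundary length (outer) = 79.00 mm.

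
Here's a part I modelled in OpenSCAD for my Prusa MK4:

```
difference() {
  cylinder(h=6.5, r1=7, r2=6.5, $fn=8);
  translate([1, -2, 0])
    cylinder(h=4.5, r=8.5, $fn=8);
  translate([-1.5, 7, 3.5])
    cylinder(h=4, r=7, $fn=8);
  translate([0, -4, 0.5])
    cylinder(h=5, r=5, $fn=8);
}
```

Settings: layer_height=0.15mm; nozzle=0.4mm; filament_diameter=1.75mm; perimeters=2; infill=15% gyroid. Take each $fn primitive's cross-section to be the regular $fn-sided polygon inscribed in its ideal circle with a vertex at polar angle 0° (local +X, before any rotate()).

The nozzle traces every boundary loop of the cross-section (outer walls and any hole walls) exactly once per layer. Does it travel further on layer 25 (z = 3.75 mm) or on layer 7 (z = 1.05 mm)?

Layer 25 (z = 3.75): the cone contributes a regular 8-gon of circumradius 6.712 (interpolated between r1=7 and r2=6.5 at t=0.577) (perimeter = 2·8·6.712·sin(180°/8) = 41.09 mm); the r=8.5 cylinder at (1, -2) contributes a regular 8-gon of circumradius 8.5 (perimeter = 2·8·8.500·sin(180°/8) = 52.04 mm); the r=7 cylinder at (-1.5, 7) gives a regular 8-gon of circumradius 7 (constant along its height) (perimeter = 2·8·7.000·sin(180°/8) = 42.86 mm); the r=5 cylinder at (0, -4) gives a regular 8-gon of circumradius 5 (constant along its height) (perimeter = 2·8·5.000·sin(180°/8) = 30.61 mm); Taking the first minus the rest: starting from the cone, the r=8.5 cylinder at (1, -2) partially overlaps it — only the 123.94 mm² overlap (of its 204.35 mm²) is removed, clipping the outline; the r=7 cylinder at (-1.5, 7) partially overlaps it — only the 3.39 mm² overlap (of its 138.59 mm²) is removed, clipping the outline; the r=5 cylinder at (0, -4) misses the remaining region (no effect) — boundary = 4.11 mm. So its perimeter = 4.11 mm. Layer 7 (z = 1.05): the cone: at t=0.162 of its height the radius interpolates to r₁+(r₂−r₁)t = 6.919, giving a regular 8-gon of that circumradius (perimeter = 2·8·6.919·sin(180°/8) = 42.37 mm); the cylinder at (1, -2): section is a regular 8-gon, circumradius r=8.5 (perimeter = 2·8·8.500·sin(180°/8) = 52.04 mm); the cylinder at (-1.5, 7) is absent (z outside [3.5, 7.5]); the r=5 cylinder at (0, -4) gives a regular 8-gon of circumradius 5 (constant along its height) (perimeter = 2·8·5.000·sin(180°/8) = 30.61 mm); After the difference (first − rest): starting from the cone, the r=8.5 cylinder at (1, -2) partially overlaps it — only the 129.71 mm² overlap (of its 204.35 mm²) is removed, clipping the outline; the r=5 cylinder at (0, -4) misses the remaining region (no effect) — boundary = 31.60 mm. So its perimeter = 31.60 mm. Layer 7 is larger (31.60 vs 4.11 mm).

layer 7 (z = 1.05 mm)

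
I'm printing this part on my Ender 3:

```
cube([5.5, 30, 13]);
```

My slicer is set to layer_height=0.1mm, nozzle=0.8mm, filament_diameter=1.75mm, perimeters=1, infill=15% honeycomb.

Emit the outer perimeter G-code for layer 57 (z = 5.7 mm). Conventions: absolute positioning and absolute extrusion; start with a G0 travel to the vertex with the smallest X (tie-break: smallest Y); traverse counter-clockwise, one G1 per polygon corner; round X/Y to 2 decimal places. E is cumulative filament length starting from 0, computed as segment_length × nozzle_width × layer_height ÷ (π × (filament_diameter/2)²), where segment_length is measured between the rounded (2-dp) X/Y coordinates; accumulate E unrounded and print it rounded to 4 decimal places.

G0 X0.00 Y0.00 Z5.70
G1 X5.50 Y0.00 E0.1829
G1 X5.50 Y30.00 E1.1807
G1 X0.00 Y30.00 E1.3637
G1 X0.00 Y0.00 E2.3615

At z = 5.7 mm: the cube (footprint 5.5×30) is included at this height. The outline is a single polygon with 4 vertices. Extrusion per mm of travel: 0.8 × 0.1 / (π × 0.875²) = 0.033260. Accumulating E over each segment gives final E = 2.3615.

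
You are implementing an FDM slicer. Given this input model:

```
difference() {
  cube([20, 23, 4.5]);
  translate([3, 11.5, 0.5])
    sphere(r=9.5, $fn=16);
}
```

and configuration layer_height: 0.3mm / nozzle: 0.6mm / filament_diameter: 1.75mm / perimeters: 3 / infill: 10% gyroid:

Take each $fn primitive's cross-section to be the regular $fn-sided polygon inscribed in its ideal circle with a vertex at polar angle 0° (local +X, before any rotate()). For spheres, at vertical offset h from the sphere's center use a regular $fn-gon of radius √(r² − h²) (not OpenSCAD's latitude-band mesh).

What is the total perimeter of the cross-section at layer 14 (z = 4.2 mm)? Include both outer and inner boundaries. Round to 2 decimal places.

At z = 4.2 mm: the cube is present — its section is the full 20×23 rectangle (perimeter 86.00 mm); the sphere at (3, 11.5): section is a regular 16-gon, circumradius = √(r²−h²) = √(9.5²−3.7²) = 8.750 (perimeter = 2·16·8.750·sin(180°/16) = 54.62 mm); Subtracting the remaining from the first: starting from the 20×23 cube, the r=9.5 sphere at (3, 11.5) partially overlaps it — only the 167.90 mm² overlap (of its 234.39 mm²) is removed, clipping the outline — boundary = 103.12 mm. Overall, the cross-section is a single solid region. Total boundary length (outer) = 103.12 mm.

103.12 mm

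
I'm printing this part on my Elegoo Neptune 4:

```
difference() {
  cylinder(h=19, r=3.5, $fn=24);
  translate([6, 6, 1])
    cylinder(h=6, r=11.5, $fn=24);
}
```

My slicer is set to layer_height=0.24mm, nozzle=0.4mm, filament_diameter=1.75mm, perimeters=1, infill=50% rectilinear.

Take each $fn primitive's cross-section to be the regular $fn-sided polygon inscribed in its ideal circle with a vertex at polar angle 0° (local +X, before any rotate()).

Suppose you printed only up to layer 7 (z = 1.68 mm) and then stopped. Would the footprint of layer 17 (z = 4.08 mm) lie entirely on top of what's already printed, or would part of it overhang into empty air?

Compare the two slices. At z = 1.68: the cylinder: section is a regular 24-gon, circumradius r=3.5 (area = (24/2)·3.500²·sin(360°/24) = 38.05 mm²); the cylinder at (6, 6): section is a regular 24-gon, circumradius r=11.5 (area = (24/2)·11.500²·sin(360°/24) = 410.75 mm²); Taking the first minus the rest: starting from the r=3.5 cylinder (38.05 mm²), the r=11.5 cylinder at (6, 6) partially overlaps it — only the 36.45 mm² overlap (of its 410.75 mm²) is removed, clipping the outline — area = 1.59 mm². At z = 4.08: the cylinder: section is a regular 24-gon, circumradius r=3.5 (area = (24/2)·3.500²·sin(360°/24) = 38.05 mm²); the r=11.5 cylinder at (6, 6) contributes a regular 24-gon of circumradius 11.5 (area = (24/2)·11.500²·sin(360°/24) = 410.75 mm²); After the difference (first − rest): starting from the r=3.5 cylinder (38.05 mm²), the r=11.5 cylinder at (6, 6) partially overlaps it — only the 36.45 mm² overlap (of its 410.75 mm²) is removed, clipping the outline — area = 1.59 mm². Checking containment: the cross-section at z = 4.08 is a subset of the cross-section at z = 1.68.

entirely on top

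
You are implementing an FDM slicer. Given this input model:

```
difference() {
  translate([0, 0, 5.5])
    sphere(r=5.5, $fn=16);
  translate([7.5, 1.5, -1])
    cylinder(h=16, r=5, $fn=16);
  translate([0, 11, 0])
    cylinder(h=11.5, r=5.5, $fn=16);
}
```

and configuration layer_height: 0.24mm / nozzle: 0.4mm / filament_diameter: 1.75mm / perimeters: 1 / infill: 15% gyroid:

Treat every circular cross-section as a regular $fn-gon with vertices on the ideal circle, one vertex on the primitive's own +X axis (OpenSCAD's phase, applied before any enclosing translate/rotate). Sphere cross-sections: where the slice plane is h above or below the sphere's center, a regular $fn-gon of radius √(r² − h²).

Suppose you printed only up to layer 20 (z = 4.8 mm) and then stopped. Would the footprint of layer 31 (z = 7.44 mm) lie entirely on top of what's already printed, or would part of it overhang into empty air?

entirely on top

Compare the two slices. At z = 4.8: the r=5.5 sphere slices to a regular 16-gon of circumradius 5.455 (√(r²−h²) with h=0.7 from center) (area = (16/2)·5.455²·sin(360°/16) = 91.11 mm²); the r=5 cylinder at (7.5, 1.5) contributes a regular 16-gon of circumradius 5 (area = (16/2)·5.000²·sin(360°/16) = 76.54 mm²); the r=5.5 cylinder at (0, 11) gives a regular 16-gon of circumradius 5.5 (constant along its height) (area = (16/2)·5.500²·sin(360°/16) = 92.61 mm²); After the difference (first − rest): starting from the r=5.5 sphere (91.11 mm²), the r=5 cylinder at (7.5, 1.5) partially overlaps it — only the 12.72 mm² overlap (of its 76.54 mm²) is removed, clipping the outline; the r=5.5 cylinder at (0, 11) misses the remaining region (no effect) — area = 78.39 mm². At z = 7.44: the r=5.5 sphere slices to a regular 16-gon of circumradius 5.146 (√(r²−h²) with h=1.94 from center) (area = (16/2)·5.146²·sin(360°/16) = 81.09 mm²); the r=5 cylinder at (7.5, 1.5) contributes a regular 16-gon of circumradius 5 (area = (16/2)·5.000²·sin(360°/16) = 76.54 mm²); the cylinder at (0, 11): section is a regular 16-gon, circumradius r=5.5 (area = (16/2)·5.500²·sin(360°/16) = 92.61 mm²); After the difference (first − rest): starting from the r=5.5 sphere (81.09 mm²), the r=5 cylinder at (7.5, 1.5) partially overlaps it — only the 10.52 mm² overlap (of its 76.54 mm²) is removed, clipping the outline; the r=5.5 cylinder at (0, 11) misses the remaining region (no effect) — area = 70.57 mm². Checking containment: the cross-section at z = 7.44 is a subset of the cross-section at z = 4.8.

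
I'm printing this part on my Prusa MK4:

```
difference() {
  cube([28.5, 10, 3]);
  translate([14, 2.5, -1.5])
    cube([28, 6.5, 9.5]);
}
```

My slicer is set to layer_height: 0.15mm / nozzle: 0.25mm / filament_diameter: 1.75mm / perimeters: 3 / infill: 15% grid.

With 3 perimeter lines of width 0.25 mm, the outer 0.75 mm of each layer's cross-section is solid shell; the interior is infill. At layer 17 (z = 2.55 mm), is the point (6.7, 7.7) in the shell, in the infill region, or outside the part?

At z = 2.55 mm: the cube is present — its section is the full 28.5×10 rectangle; the 28×6.5 cube at (14, 2.5) contributes its full rectangle; Subtracting the remaining from the first: starting from the 28.5×10 cube, the 28×6.5 cube at (14, 2.5) partially overlaps it — only the 94.25 mm² overlap (of its 182.00 mm²) is removed, clipping the outline — 1 connected region. Overall, the cross-section is a single solid region. The nearest boundary edge runs (0.00, 10.00)→(28.50, 10.00); distance from the point to it = 2.30 mm. The point is inside the cross-section and 2.30 mm from the nearest boundary — more than the 0.75 mm shell width (3 × 0.25), so it's in the infill interior.

infill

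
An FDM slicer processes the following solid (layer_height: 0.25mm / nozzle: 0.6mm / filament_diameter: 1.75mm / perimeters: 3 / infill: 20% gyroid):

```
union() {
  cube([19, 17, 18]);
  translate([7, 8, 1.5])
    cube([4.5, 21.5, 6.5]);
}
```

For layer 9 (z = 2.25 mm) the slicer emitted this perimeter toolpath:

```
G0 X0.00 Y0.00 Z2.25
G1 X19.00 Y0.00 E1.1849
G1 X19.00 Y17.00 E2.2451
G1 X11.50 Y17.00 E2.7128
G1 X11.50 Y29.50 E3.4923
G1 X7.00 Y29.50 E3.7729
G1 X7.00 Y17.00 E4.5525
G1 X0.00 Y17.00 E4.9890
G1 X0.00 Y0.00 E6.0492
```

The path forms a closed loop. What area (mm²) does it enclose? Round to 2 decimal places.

Apply the shoelace formula to the sequence of (X, Y) vertices; enclosed area = 379.25 mm².

379.25 mm²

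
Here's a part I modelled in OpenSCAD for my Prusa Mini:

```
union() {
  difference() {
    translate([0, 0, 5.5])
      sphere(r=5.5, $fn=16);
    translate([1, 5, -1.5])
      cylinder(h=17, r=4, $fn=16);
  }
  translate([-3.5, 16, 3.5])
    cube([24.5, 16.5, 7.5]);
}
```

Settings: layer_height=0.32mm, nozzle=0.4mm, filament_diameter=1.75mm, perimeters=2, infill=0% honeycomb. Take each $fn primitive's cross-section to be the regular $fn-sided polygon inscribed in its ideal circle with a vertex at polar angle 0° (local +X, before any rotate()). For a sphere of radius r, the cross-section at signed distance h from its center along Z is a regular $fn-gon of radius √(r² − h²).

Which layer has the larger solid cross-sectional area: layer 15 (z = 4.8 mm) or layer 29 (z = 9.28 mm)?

layer 15 (z = 4.8 mm)

Layer 15 (z = 4.8): the sphere: section is a regular 16-gon, circumradius = √(r²−h²) = √(5.5²−0.7²) = 5.455 (area = (16/2)·5.455²·sin(360°/16) = 91.11 mm²); the cylinder at (1, 5): section is a regular 16-gon, circumradius r=4 (area = (16/2)·4.000²·sin(360°/16) = 48.98 mm²); After the difference (first − rest): starting from the r=5.5 sphere (91.11 mm²), the r=4 cylinder at (1, 5) partially overlaps it — only the 22.75 mm² overlap (of its 48.98 mm²) is removed, clipping the outline — area = 68.36 mm²; the cube at (-3.5, 16) is present — its section is the full 24.5×16.5 rectangle (area 404.25 mm²); Merging all regions: the 2 present regions are separate (no shared area or edge), so areas and boundary lengths simply add and each stays a separate island — area = 472.61 mm². So its area = 472.61 mm². Layer 29 (z = 9.28): the r=5.5 sphere contributes a regular 16-gon of circumradius √(5.5²−3.78²) = 3.995 (area = (16/2)·3.995²·sin(360°/16) = 48.87 mm²); the r=4 cylinder at (1, 5) gives a regular 16-gon of circumradius 4 (constant along its height) (area = (16/2)·4.000²·sin(360°/16) = 48.98 mm²); After the difference (first − rest): starting from the r=5.5 sphere (48.87 mm²), the r=4 cylinder at (1, 5) partially overlaps it — only the 11.66 mm² overlap (of its 48.98 mm²) is removed, clipping the outline — area = 37.20 mm²; the 24.5×16.5 cube at (-3.5, 16) contributes its full rectangle (area 404.25 mm²); Combining (union): the 2 present regions are separate (no shared area or edge), so areas and boundary lengths simply add and each stays a separate island — area = 441.45 mm². So its area = 441.45 mm². Layer 15 is larger (472.61 vs 441.45 mm²).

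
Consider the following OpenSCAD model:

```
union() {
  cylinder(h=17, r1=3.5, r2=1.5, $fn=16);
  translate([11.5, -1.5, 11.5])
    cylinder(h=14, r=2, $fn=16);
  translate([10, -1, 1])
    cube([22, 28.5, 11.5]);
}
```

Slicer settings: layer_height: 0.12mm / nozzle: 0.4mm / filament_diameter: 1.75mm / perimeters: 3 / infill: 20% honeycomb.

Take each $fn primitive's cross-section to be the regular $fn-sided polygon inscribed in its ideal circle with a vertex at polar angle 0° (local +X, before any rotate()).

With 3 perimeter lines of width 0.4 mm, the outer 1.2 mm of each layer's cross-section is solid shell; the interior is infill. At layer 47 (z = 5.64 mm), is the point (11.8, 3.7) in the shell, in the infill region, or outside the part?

infill

At z = 5.64 mm: the cone: at t=0.332 of its height the radius interpolates to r₁+(r₂−r₁)t = 2.836, giving a regular 16-gon of that circumradius; the cylinder at (11.5, -1.5) is not intersected at this z (z outside [11.5, 25.5]); the cube at (10, -1) is present — its section is the full 22×28.5 rectangle; Combining (union): the 2 present regions are separate (no shared area or edge), so areas and boundary lengths simply add and each stays a separate island — 2 connected regions. Overall, the cross-section has 2 separate islands. The nearest boundary edge runs (10.00, -1.00)→(10.00, 27.50); distance from the point to it = 1.80 mm. (Shell/infill is judged within the island containing the point — the largest one.) The point is inside the cross-section and 1.80 mm from the nearest boundary — more than the 1.2 mm shell width (3 × 0.4), so it's in the infill interior.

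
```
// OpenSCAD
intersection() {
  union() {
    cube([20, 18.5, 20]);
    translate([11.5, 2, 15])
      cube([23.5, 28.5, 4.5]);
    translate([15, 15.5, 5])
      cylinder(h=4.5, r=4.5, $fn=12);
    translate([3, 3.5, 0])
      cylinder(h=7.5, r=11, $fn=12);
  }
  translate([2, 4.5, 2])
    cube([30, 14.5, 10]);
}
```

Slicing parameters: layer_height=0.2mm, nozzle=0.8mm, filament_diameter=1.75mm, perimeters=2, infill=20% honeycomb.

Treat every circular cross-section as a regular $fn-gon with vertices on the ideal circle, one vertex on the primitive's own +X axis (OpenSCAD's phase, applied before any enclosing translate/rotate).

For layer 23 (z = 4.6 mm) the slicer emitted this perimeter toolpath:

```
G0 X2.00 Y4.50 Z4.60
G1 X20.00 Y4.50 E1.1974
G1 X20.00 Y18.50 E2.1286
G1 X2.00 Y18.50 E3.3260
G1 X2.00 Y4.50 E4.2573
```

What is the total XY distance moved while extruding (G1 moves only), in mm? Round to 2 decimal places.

64.00 mm

Sum the Euclidean lengths of each G1 segment: total = 64.00 mm.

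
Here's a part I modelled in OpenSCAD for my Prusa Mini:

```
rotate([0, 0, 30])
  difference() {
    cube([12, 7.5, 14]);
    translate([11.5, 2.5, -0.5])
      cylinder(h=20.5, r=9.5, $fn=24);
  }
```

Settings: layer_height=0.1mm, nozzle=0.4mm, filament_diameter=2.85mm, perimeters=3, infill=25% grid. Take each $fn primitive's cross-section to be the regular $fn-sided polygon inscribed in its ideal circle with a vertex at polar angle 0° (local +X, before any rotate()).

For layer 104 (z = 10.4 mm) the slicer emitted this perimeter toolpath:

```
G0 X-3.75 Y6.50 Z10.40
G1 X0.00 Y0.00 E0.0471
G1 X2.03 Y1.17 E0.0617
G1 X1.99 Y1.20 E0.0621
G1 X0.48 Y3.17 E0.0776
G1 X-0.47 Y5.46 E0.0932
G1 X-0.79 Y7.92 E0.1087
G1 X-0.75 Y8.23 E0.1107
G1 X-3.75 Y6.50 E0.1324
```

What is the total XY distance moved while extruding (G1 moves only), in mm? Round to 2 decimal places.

21.11 mm

Sum the Euclidean lengths of each G1 segment: total = 21.11 mm.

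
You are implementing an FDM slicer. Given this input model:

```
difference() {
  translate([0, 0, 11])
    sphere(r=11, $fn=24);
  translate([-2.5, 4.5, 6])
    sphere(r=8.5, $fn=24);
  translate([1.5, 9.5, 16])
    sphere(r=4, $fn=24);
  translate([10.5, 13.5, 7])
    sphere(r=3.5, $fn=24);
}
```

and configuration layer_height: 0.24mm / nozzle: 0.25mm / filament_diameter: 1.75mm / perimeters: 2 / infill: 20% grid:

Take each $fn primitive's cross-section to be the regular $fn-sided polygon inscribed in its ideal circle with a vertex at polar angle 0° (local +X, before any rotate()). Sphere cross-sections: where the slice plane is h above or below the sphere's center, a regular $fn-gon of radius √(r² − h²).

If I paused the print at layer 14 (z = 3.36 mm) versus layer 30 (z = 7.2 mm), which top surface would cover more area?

layer 30 (z = 7.2 mm)

Layer 14 (z = 3.36): the r=11 sphere slices to a regular 24-gon of circumradius 7.914 (√(r²−h²) with h=7.64 from center) (area = (24/2)·7.914²·sin(360°/24) = 194.52 mm²); the r=8.5 sphere at (-2.5, 4.5) slices to a regular 24-gon of circumradius 8.080 (√(r²−h²) with h=2.64 from center) (area = (24/2)·8.080²·sin(360°/24) = 202.75 mm²); the sphere at (1.5, 9.5) does not reach this height (|z−center|=12.640 > r=4); the sphere at (10.5, 13.5) is not intersected at this z (|z−center|=3.640 > r=3.5); Taking the first minus the rest: starting from the r=11 sphere (194.52 mm²), the r=8.5 sphere at (-2.5, 4.5) partially overlaps it — only the 118.15 mm² overlap (of its 202.75 mm²) is removed, clipping the outline — area = 76.36 mm². So its area = 76.36 mm². Layer 30 (z = 7.2): the r=11 sphere slices to a regular 24-gon of circumradius 10.323 (√(r²−h²) with h=3.8 from center) (area = (24/2)·10.323²·sin(360°/24) = 330.96 mm²); the r=8.5 sphere at (-2.5, 4.5) contributes a regular 24-gon of circumradius √(8.5²−1.2²) = 8.415 (area = (24/2)·8.415²·sin(360°/24) = 219.92 mm²); the sphere at (1.5, 9.5) is absent (|z−center|=8.800 > r=4); the r=3.5 sphere at (10.5, 13.5) slices to a regular 24-gon of circumradius 3.494 (√(r²−h²) with h=0.2 from center) (area = (24/2)·3.494²·sin(360°/24) = 37.92 mm²); After the difference (first − rest): starting from the r=11 sphere (330.96 mm²), the r=8.5 sphere at (-2.5, 4.5) partially overlaps it — only the 173.93 mm² overlap (of its 219.92 mm²) is removed, clipping the outline; the r=3.5 sphere at (10.5, 13.5) misses the remaining region (no effect) — area = 157.03 mm². So its area = 157.03 mm². Layer 30 is larger (157.03 vs 76.36 mm²).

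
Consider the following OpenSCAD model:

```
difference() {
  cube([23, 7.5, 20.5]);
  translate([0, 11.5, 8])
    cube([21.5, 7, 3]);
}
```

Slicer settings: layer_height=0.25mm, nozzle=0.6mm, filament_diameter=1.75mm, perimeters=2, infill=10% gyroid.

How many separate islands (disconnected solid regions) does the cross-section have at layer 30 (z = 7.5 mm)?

1

At z = 7.5 mm: the cube (footprint 23×7.5) is included at this height; the cube at (0, 11.5) does not reach this height (z outside [8, 11]); After the difference (first − rest): none of the subtracted shapes is present at this height, so the 23×7.5 cube is unchanged — 1 connected region. Overall, the cross-section is a single solid region. Island count = 1.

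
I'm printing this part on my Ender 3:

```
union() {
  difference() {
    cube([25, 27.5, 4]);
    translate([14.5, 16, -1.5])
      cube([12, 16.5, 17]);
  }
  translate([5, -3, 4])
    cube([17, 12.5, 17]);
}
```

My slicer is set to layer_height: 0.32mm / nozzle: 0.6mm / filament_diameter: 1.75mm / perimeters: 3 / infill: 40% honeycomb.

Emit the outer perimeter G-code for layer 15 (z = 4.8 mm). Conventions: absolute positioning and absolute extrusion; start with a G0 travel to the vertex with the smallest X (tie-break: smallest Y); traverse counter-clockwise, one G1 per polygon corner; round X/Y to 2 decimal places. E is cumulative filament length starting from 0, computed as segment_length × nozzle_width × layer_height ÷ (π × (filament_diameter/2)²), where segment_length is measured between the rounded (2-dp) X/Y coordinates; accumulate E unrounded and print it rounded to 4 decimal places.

At z = 4.8 mm: the cube is absent (z outside [0, 4]); the cube at (14.5, 16) (footprint 12×16.5) is included at this height; After the difference (first − rest): the first operand is absent here, so nothing remains; the cube at (5, -3) is present — its section is the full 17×12.5 rectangle; Taking the union: only the 17×12.5 cube at (5, -3) is present, so the union is just that shape — 1 connected region. The outline is a single polygon with 4 vertices. Extrusion per mm of travel: 0.6 × 0.32 / (π × 0.875²) = 0.079824. Accumulating E over each segment gives final E = 4.7096.

G0 X5.00 Y-3.00 Z4.80
G1 X22.00 Y-3.00 E1.3570
G1 X22.00 Y9.50 E2.3548
G1 X5.00 Y9.50 E3.7118
G1 X5.00 Y-3.00 E4.7096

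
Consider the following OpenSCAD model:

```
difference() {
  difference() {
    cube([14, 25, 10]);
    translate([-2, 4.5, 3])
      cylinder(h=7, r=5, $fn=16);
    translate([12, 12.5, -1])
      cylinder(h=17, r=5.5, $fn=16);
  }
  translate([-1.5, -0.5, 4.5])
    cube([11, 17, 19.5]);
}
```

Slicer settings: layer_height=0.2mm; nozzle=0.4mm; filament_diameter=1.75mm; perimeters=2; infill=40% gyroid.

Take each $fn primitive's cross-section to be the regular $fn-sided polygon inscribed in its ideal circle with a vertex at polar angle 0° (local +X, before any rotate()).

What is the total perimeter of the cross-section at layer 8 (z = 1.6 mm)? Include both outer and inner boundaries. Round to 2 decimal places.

89.04 mm

At z = 1.6 mm: the cube is present — its section is the full 14×25 rectangle (perimeter 78.00 mm); the cylinder at (-2, 4.5) is not intersected at this z (z outside [3, 10]); the cylinder at (12, 12.5): section is a regular 16-gon, circumradius r=5.5 (perimeter = 2·16·5.500·sin(180°/16) = 34.34 mm); Taking the first minus the rest: starting from the 14×25 cube, the r=5.5 cylinder at (12, 12.5) partially overlaps it — only the 67.51 mm² overlap (of its 92.61 mm²) is removed, clipping the outline — boundary = 89.04 mm; the cube at (-1.5, -0.5) is not intersected at this z (z outside [4.5, 24]); Taking the first minus the rest: none of the subtracted shapes is present at this height, so the result so far is unchanged — boundary = 89.04 mm. Overall, the cross-section is a single solid region. Total boundary length (outer) = 89.04 mm.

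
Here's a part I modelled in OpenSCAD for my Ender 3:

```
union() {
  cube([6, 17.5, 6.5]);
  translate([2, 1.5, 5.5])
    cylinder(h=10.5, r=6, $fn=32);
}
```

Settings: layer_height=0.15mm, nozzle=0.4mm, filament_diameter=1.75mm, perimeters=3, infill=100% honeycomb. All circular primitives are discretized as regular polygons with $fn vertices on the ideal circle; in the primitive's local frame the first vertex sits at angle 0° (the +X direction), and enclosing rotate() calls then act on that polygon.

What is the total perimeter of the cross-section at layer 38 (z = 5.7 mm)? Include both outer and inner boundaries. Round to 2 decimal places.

59.13 mm

At z = 5.7 mm: the cube is present — its section is the full 6×17.5 rectangle (perimeter 47.00 mm); the r=6 cylinder at (2, 1.5) gives a regular 32-gon of circumradius 6 (constant along its height) (perimeter = 2·32·6.000·sin(180°/32) = 37.64 mm); Merging all regions: the regions partially overlap (shared area 42.73 mm²), so the edge portions inside another operand are dropped and the merged outline is re-measured after clipping — boundary = 59.13 mm. Overall, the cross-section is a single solid region. Total boundary length (outer) = 59.13 mm.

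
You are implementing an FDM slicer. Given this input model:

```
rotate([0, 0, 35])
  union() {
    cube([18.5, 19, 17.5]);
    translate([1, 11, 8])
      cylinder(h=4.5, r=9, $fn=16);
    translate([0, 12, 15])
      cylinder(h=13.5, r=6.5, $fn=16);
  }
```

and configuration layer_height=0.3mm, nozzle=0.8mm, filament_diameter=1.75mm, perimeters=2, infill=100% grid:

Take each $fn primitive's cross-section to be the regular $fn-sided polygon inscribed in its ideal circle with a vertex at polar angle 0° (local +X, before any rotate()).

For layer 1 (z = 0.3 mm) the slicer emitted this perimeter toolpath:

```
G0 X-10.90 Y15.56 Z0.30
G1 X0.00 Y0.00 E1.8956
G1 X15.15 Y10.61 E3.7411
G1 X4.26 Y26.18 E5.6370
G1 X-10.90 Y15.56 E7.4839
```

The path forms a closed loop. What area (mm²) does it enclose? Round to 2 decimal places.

Apply the shoelace formula to the sequence of (X, Y) vertices; enclosed area = 351.54 mm².

351.54 mm²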